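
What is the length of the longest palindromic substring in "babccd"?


Input: "babccd"
Checking substrings for palindromes:
  [0:3] "bab" (len 3) => palindrome
  [3:5] "cc" (len 2) => palindrome
Longest palindromic substring: "bab" with length 3

3


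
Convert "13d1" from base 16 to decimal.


Input: "13d1" in base 16
Positional expansion:
  Digit '1' (value 1) x 16^3 = 4096
  Digit '3' (value 3) x 16^2 = 768
  Digit 'd' (value 13) x 16^1 = 208
  Digit '1' (value 1) x 16^0 = 1
Sum = 5073

5073


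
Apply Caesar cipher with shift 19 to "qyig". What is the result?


Caesar cipher: shift "qyig" by 19
  'q' (pos 16) + 19 = pos 9 = 'j'
  'y' (pos 24) + 19 = pos 17 = 'r'
  'i' (pos 8) + 19 = pos 1 = 'b'
  'g' (pos 6) + 19 = pos 25 = 'z'
Result: jrbz

jrbz


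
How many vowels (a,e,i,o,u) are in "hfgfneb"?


Input: hfgfneb
Checking each character:
  'h' at position 0: consonant
  'f' at position 1: consonant
  'g' at position 2: consonant
  'f' at position 3: consonant
  'n' at position 4: consonant
  'e' at position 5: vowel (running total: 1)
  'b' at position 6: consonant
Total vowels: 1

1


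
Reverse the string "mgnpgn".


Input: mgnpgn
Reading characters right to left:
  Position 5: 'n'
  Position 4: 'g'
  Position 3: 'p'
  Position 2: 'n'
  Position 1: 'g'
  Position 0: 'm'
Reversed: ngpngm

ngpngm


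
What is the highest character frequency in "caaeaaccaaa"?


Input: caaeaaccaaa
Character counts:
  'a': 7
  'c': 3
  'e': 1
Maximum frequency: 7

7


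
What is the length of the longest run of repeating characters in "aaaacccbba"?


Input: "aaaacccbba"
Scanning for longest run:
  Position 1 ('a'): continues run of 'a', length=2
  Position 2 ('a'): continues run of 'a', length=3
  Position 3 ('a'): continues run of 'a', length=4
  Position 4 ('c'): new char, reset run to 1
  Position 5 ('c'): continues run of 'c', length=2
  Position 6 ('c'): continues run of 'c', length=3
  Position 7 ('b'): new char, reset run to 1
  Position 8 ('b'): continues run of 'b', length=2
  Position 9 ('a'): new char, reset run to 1
Longest run: 'a' with length 4

4


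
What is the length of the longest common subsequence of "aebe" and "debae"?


LCS of "aebe" and "debae"
DP table:
           d    e    b    a    e
      0    0    0    0    0    0
  a   0    0    0    0    1    1
  e   0    0    1    1    1    2
  b   0    0    1    2    2    2
  e   0    0    1    2    2    3
LCS length = dp[4][5] = 3

3


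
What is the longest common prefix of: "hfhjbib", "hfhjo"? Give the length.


Words: hfhjbib, hfhjo
  Position 0: all 'h' => match
  Position 1: all 'f' => match
  Position 2: all 'h' => match
  Position 3: all 'j' => match
  Position 4: ('b', 'o') => mismatch, stop
LCP = "hfhj" (length 4)

4


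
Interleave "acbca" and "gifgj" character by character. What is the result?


Interleaving "acbca" and "gifgj":
  Position 0: 'a' from first, 'g' from second => "ag"
  Position 1: 'c' from first, 'i' from second => "ci"
  Position 2: 'b' from first, 'f' from second => "bf"
  Position 3: 'c' from first, 'g' from second => "cg"
  Position 4: 'a' from first, 'j' from second => "aj"
Result: agcibfcgaj

agcibfcgaj


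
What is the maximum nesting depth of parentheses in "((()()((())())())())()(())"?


Input: "((()()((())())())())()(())"
Tracking depth:
  Position 0 '(': depth becomes 1
  Position 1 '(': depth becomes 2
  Position 2 '(': depth becomes 3
  Position 3 ')': depth becomes 2
  Position 4 '(': depth becomes 3
  Position 5 ')': depth becomes 2
  Position 6 '(': depth becomes 3
  Position 7 '(': depth becomes 4
  Position 8 '(': depth becomes 5
  Position 9 ')': depth becomes 4
  Position 10 ')': depth becomes 3
  Position 11 '(': depth becomes 4
  Position 12 ')': depth becomes 3
  Position 13 ')': depth becomes 2
  Position 14 '(': depth becomes 3
  Position 15 ')': depth becomes 2
  Position 16 ')': depth becomes 1
  Position 17 '(': depth becomes 2
  Position 18 ')': depth becomes 1
  Position 19 ')': depth becomes 0
  Position 20 '(': depth becomes 1
  Position 21 ')': depth becomes 0
  Position 22 '(': depth becomes 1
  Position 23 '(': depth becomes 2
  Position 24 ')': depth becomes 1
  Position 25 ')': depth becomes 0
Maximum depth reached: 5

5


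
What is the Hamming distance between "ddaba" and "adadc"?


Comparing "ddaba" and "adadc" position by position:
  Position 0: 'd' vs 'a' => differ
  Position 1: 'd' vs 'd' => same
  Position 2: 'a' vs 'a' => same
  Position 3: 'b' vs 'd' => differ
  Position 4: 'a' vs 'c' => differ
Total differences (Hamming distance): 3

3


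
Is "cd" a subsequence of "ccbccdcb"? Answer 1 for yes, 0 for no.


Check if "cd" is a subsequence of "ccbccdcb"
Greedy scan:
  Position 0 ('c'): matches sub[0] = 'c'
  Position 1 ('c'): no match needed
  Position 2 ('b'): no match needed
  Position 3 ('c'): no match needed
  Position 4 ('c'): no match needed
  Position 5 ('d'): matches sub[1] = 'd'
  Position 6 ('c'): no match needed
  Position 7 ('b'): no match needed
All 2 characters matched => is a subsequence

1


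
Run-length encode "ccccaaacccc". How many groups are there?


Input: ccccaaacccc
Scanning for consecutive runs:
  Group 1: 'c' x 4 (positions 0-3)
  Group 2: 'a' x 3 (positions 4-6)
  Group 3: 'c' x 4 (positions 7-10)
Total groups: 3

3


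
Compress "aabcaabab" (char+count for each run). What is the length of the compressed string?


Input: aabcaabab
Runs:
  'a' x 2 => "a2"
  'b' x 1 => "b1"
  'c' x 1 => "c1"
  'a' x 2 => "a2"
  'b' x 1 => "b1"
  'a' x 1 => "a1"
  'b' x 1 => "b1"
Compressed: "a2b1c1a2b1a1b1"
Compressed length: 14

14


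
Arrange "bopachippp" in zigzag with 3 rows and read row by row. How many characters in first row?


Zigzag "bopachippp" into 3 rows:
Placing characters:
  'b' => row 0
  'o' => row 1
  'p' => row 2
  'a' => row 1
  'c' => row 0
  'h' => row 1
  'i' => row 2
  'p' => row 1
  'p' => row 0
  'p' => row 1
Rows:
  Row 0: "bcp"
  Row 1: "oahpp"
  Row 2: "pi"
First row length: 3

3


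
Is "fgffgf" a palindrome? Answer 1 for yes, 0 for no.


Input: fgffgf
Reversed: fgffgf
  Compare pos 0 ('f') with pos 5 ('f'): match
  Compare pos 1 ('g') with pos 4 ('g'): match
  Compare pos 2 ('f') with pos 3 ('f'): match
Result: palindrome

1


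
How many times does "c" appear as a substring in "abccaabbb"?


Searching for "c" in "abccaabbb"
Scanning each position:
  Position 0: "a" => no
  Position 1: "b" => no
  Position 2: "c" => MATCH
  Position 3: "c" => MATCH
  Position 4: "a" => no
  Position 5: "a" => no
  Position 6: "b" => no
  Position 7: "b" => no
  Position 8: "b" => no
Total occurrences: 2

2


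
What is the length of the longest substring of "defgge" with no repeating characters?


Input: "defgge"
Sliding window (track last position of each char):
  Position 0 ('d'): window [0,0] length 1 -- new best
  Position 1 ('e'): window [0,1] length 2 -- new best
  Position 2 ('f'): window [0,2] length 3 -- new best
  Position 3 ('g'): window [0,3] length 4 -- new best
  Position 4 ('g'): repeat (last at 3), move window start to 4
  Position 4 ('g'): window [4,4] length 1
  Position 5 ('e'): window [4,5] length 2
Longest substring with no repeats: "defg" with length 4

4


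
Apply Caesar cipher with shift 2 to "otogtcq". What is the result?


Caesar cipher: shift "otogtcq" by 2
  'o' (pos 14) + 2 = pos 16 = 'q'
  't' (pos 19) + 2 = pos 21 = 'v'
  'o' (pos 14) + 2 = pos 16 = 'q'
  'g' (pos 6) + 2 = pos 8 = 'i'
  't' (pos 19) + 2 = pos 21 = 'v'
  'c' (pos 2) + 2 = pos 4 = 'e'
  'q' (pos 16) + 2 = pos 18 = 's'
Result: qvqives

qvqives


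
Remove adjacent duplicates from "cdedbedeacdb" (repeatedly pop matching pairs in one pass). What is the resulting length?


Input: cdedbedeacdb
Stack-based adjacent duplicate removal:
  Read 'c': push. Stack: c
  Read 'd': push. Stack: cd
  Read 'e': push. Stack: cde
  Read 'd': push. Stack: cded
  Read 'b': push. Stack: cdedb
  Read 'e': push. Stack: cdedbe
  Read 'd': push. Stack: cdedbed
  Read 'e': push. Stack: cdedbede
  Read 'a': push. Stack: cdedbedea
  Read 'c': push. Stack: cdedbedeac
  Read 'd': push. Stack: cdedbedeacd
  Read 'b': push. Stack: cdedbedeacdb
Final stack: "cdedbedeacdb" (length 12)

12


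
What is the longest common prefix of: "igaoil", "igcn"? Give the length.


Words: igaoil, igcn
  Position 0: all 'i' => match
  Position 1: all 'g' => match
  Position 2: ('a', 'c') => mismatch, stop
LCP = "ig" (length 2)

2


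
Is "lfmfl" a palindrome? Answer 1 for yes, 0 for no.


Input: lfmfl
Reversed: lfmfl
  Compare pos 0 ('l') with pos 4 ('l'): match
  Compare pos 1 ('f') with pos 3 ('f'): match
Result: palindrome

1


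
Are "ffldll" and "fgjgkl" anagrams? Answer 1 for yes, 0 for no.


Strings: "ffldll", "fgjgkl"
Sorted first:  dfflll
Sorted second: fggjkl
Differ at position 0: 'd' vs 'f' => not anagrams

0


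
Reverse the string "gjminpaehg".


Input: gjminpaehg
Reading characters right to left:
  Position 9: 'g'
  Position 8: 'h'
  Position 7: 'e'
  Position 6: 'a'
  Position 5: 'p'
  Position 4: 'n'
  Position 3: 'i'
  Position 2: 'm'
  Position 1: 'j'
  Position 0: 'g'
Reversed: gheapnimjg

gheapnimjg


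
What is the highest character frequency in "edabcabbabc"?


Input: edabcabbabc
Character counts:
  'a': 3
  'b': 4
  'c': 2
  'd': 1
  'e': 1
Maximum frequency: 4

4


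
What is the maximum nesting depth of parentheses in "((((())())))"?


Input: "((((())())))"
Tracking depth:
  Position 0 '(': depth becomes 1
  Position 1 '(': depth becomes 2
  Position 2 '(': depth becomes 3
  Position 3 '(': depth becomes 4
  Position 4 '(': depth becomes 5
  Position 5 ')': depth becomes 4
  Position 6 ')': depth becomes 3
  Position 7 '(': depth becomes 4
  Position 8 ')': depth becomes 3
  Position 9 ')': depth becomes 2
  Position 10 ')': depth becomes 1
  Position 11 ')': depth becomes 0
Maximum depth reached: 5

5


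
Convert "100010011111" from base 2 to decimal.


Input: "100010011111" in base 2
Positional expansion:
  Digit '1' (value 1) x 2^11 = 2048
  Digit '0' (value 0) x 2^10 = 0
  Digit '0' (value 0) x 2^9 = 0
  Digit '0' (value 0) x 2^8 = 0
  Digit '1' (value 1) x 2^7 = 128
  Digit '0' (value 0) x 2^6 = 0
  Digit '0' (value 0) x 2^5 = 0
  Digit '1' (value 1) x 2^4 = 16
  Digit '1' (value 1) x 2^3 = 8
  Digit '1' (value 1) x 2^2 = 4
  Digit '1' (value 1) x 2^1 = 2
  Digit '1' (value 1) x 2^0 = 1
Sum = 2207

2207


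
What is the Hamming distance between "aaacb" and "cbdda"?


Comparing "aaacb" and "cbdda" position by position:
  Position 0: 'a' vs 'c' => differ
  Position 1: 'a' vs 'b' => differ
  Position 2: 'a' vs 'd' => differ
  Position 3: 'c' vs 'd' => differ
  Position 4: 'b' vs 'a' => differ
Total differences (Hamming distance): 5

5


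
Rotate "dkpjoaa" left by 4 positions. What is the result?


Input: "dkpjoaa", rotate left by 4
First 4 characters: "dkpj"
Remaining characters: "oaa"
Concatenate remaining + first: "oaa" + "dkpj" = "oaadkpj"

oaadkpj


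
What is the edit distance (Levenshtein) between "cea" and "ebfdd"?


Computing edit distance: "cea" -> "ebfdd"
DP table:
           e    b    f    d    d
      0    1    2    3    4    5
  c   1    1    2    3    4    5
  e   2    1    2    3    4    5
  a   3    2    2    3    4    5
Edit distance = dp[3][5] = 5

5


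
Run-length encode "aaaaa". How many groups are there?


Input: aaaaa
Scanning for consecutive runs:
  Group 1: 'a' x 5 (positions 0-4)
Total groups: 1

1


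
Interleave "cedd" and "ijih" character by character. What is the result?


Interleaving "cedd" and "ijih":
  Position 0: 'c' from first, 'i' from second => "ci"
  Position 1: 'e' from first, 'j' from second => "ej"
  Position 2: 'd' from first, 'i' from second => "di"
  Position 3: 'd' from first, 'h' from second => "dh"
Result: ciejdidh

ciejdidh


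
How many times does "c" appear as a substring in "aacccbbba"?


Searching for "c" in "aacccbbba"
Scanning each position:
  Position 0: "a" => no
  Position 1: "a" => no
  Position 2: "c" => MATCH
  Position 3: "c" => MATCH
  Position 4: "c" => MATCH
  Position 5: "b" => no
  Position 6: "b" => no
  Position 7: "b" => no
  Position 8: "a" => no
Total occurrences: 3

3


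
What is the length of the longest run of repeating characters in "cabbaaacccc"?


Input: "cabbaaacccc"
Scanning for longest run:
  Position 1 ('a'): new char, reset run to 1
  Position 2 ('b'): new char, reset run to 1
  Position 3 ('b'): continues run of 'b', length=2
  Position 4 ('a'): new char, reset run to 1
  Position 5 ('a'): continues run of 'a', length=2
  Position 6 ('a'): continues run of 'a', length=3
  Position 7 ('c'): new char, reset run to 1
  Position 8 ('c'): continues run of 'c', length=2
  Position 9 ('c'): continues run of 'c', length=3
  Position 10 ('c'): continues run of 'c', length=4
Longest run: 'c' with length 4

4


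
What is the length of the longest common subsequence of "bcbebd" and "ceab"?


LCS of "bcbebd" and "ceab"
DP table:
           c    e    a    b
      0    0    0    0    0
  b   0    0    0    0    1
  c   0    1    1    1    1
  b   0    1    1    1    2
  e   0    1    2    2    2
  b   0    1    2    2    3
  d   0    1    2    2    3
LCS length = dp[6][4] = 3

3


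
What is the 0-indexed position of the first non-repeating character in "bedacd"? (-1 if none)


Input: bedacd
Character frequencies:
  'a': 1
  'b': 1
  'c': 1
  'd': 2
  'e': 1
Scanning left to right for freq == 1:
  Position 0 ('b'): unique! => answer = 0

0


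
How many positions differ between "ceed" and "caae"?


Comparing "ceed" and "caae" position by position:
  Position 0: 'c' vs 'c' => same
  Position 1: 'e' vs 'a' => DIFFER
  Position 2: 'e' vs 'a' => DIFFER
  Position 3: 'd' vs 'e' => DIFFER
Positions that differ: 3

3


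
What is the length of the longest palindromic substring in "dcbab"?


Input: "dcbab"
Checking substrings for palindromes:
  [2:5] "bab" (len 3) => palindrome
Longest palindromic substring: "bab" with length 3

3


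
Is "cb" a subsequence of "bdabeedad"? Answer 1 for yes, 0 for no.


Check if "cb" is a subsequence of "bdabeedad"
Greedy scan:
  Position 0 ('b'): no match needed
  Position 1 ('d'): no match needed
  Position 2 ('a'): no match needed
  Position 3 ('b'): no match needed
  Position 4 ('e'): no match needed
  Position 5 ('e'): no match needed
  Position 6 ('d'): no match needed
  Position 7 ('a'): no match needed
  Position 8 ('d'): no match needed
Only matched 0/2 characters => not a subsequence

0


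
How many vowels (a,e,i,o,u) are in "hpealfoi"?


Input: hpealfoi
Checking each character:
  'h' at position 0: consonant
  'p' at position 1: consonant
  'e' at position 2: vowel (running total: 1)
  'a' at position 3: vowel (running total: 2)
  'l' at position 4: consonant
  'f' at position 5: consonant
  'o' at position 6: vowel (running total: 3)
  'i' at position 7: vowel (running total: 4)
Total vowels: 4

4


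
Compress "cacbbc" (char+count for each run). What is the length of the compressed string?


Input: cacbbc
Runs:
  'c' x 1 => "c1"
  'a' x 1 => "a1"
  'c' x 1 => "c1"
  'b' x 2 => "b2"
  'c' x 1 => "c1"
Compressed: "c1a1c1b2c1"
Compressed length: 10

10


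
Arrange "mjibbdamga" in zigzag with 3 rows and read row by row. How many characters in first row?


Zigzag "mjibbdamga" into 3 rows:
Placing characters:
  'm' => row 0
  'j' => row 1
  'i' => row 2
  'b' => row 1
  'b' => row 0
  'd' => row 1
  'a' => row 2
  'm' => row 1
  'g' => row 0
  'a' => row 1
Rows:
  Row 0: "mbg"
  Row 1: "jbdma"
  Row 2: "ia"
First row length: 3

3


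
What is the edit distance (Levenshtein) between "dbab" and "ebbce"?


Computing edit distance: "dbab" -> "ebbce"
DP table:
           e    b    b    c    e
      0    1    2    3    4    5
  d   1    1    2    3    4    5
  b   2    2    1    2    3    4
  a   3    3    2    2    3    4
  b   4    4    3    2    3    4
Edit distance = dp[4][5] = 4

4


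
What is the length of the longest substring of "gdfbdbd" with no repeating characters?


Input: "gdfbdbd"
Sliding window (track last position of each char):
  Position 0 ('g'): window [0,0] length 1 -- new best
  Position 1 ('d'): window [0,1] length 2 -- new best
  Position 2 ('f'): window [0,2] length 3 -- new best
  Position 3 ('b'): window [0,3] length 4 -- new best
  Position 4 ('d'): repeat (last at 1), move window start to 2
  Position 4 ('d'): window [2,4] length 3
  Position 5 ('b'): repeat (last at 3), move window start to 4
  Position 5 ('b'): window [4,5] length 2
  Position 6 ('d'): repeat (last at 4), move window start to 5
  Position 6 ('d'): window [5,6] length 2
Longest substring with no repeats: "gdfb" with length 4

4


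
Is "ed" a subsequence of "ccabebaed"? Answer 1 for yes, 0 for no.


Check if "ed" is a subsequence of "ccabebaed"
Greedy scan:
  Position 0 ('c'): no match needed
  Position 1 ('c'): no match needed
  Position 2 ('a'): no match needed
  Position 3 ('b'): no match needed
  Position 4 ('e'): matches sub[0] = 'e'
  Position 5 ('b'): no match needed
  Position 6 ('a'): no match needed
  Position 7 ('e'): no match needed
  Position 8 ('d'): matches sub[1] = 'd'
All 2 characters matched => is a subsequence

1


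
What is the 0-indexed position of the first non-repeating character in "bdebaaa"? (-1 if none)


Input: bdebaaa
Character frequencies:
  'a': 3
  'b': 2
  'd': 1
  'e': 1
Scanning left to right for freq == 1:
  Position 0 ('b'): freq=2, skip
  Position 1 ('d'): unique! => answer = 1

1


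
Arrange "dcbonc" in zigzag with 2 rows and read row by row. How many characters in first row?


Zigzag "dcbonc" into 2 rows:
Placing characters:
  'd' => row 0
  'c' => row 1
  'b' => row 0
  'o' => row 1
  'n' => row 0
  'c' => row 1
Rows:
  Row 0: "dbn"
  Row 1: "coc"
First row length: 3

3


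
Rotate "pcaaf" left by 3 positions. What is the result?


Input: "pcaaf", rotate left by 3
First 3 characters: "pca"
Remaining characters: "af"
Concatenate remaining + first: "af" + "pca" = "afpca"

afpca


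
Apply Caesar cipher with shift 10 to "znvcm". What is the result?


Caesar cipher: shift "znvcm" by 10
  'z' (pos 25) + 10 = pos 9 = 'j'
  'n' (pos 13) + 10 = pos 23 = 'x'
  'v' (pos 21) + 10 = pos 5 = 'f'
  'c' (pos 2) + 10 = pos 12 = 'm'
  'm' (pos 12) + 10 = pos 22 = 'w'
Result: jxfmw

jxfmw


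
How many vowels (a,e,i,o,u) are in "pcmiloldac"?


Input: pcmiloldac
Checking each character:
  'p' at position 0: consonant
  'c' at position 1: consonant
  'm' at position 2: consonant
  'i' at position 3: vowel (running total: 1)
  'l' at position 4: consonant
  'o' at position 5: vowel (running total: 2)
  'l' at position 6: consonant
  'd' at position 7: consonant
  'a' at position 8: vowel (running total: 3)
  'c' at position 9: consonant
Total vowels: 3

3


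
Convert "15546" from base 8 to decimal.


Input: "15546" in base 8
Positional expansion:
  Digit '1' (value 1) x 8^4 = 4096
  Digit '5' (value 5) x 8^3 = 2560
  Digit '5' (value 5) x 8^2 = 320
  Digit '4' (value 4) x 8^1 = 32
  Digit '6' (value 6) x 8^0 = 6
Sum = 7014

7014


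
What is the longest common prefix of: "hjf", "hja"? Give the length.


Words: hjf, hja
  Position 0: all 'h' => match
  Position 1: all 'j' => match
  Position 2: ('f', 'a') => mismatch, stop
LCP = "hj" (length 2)

2


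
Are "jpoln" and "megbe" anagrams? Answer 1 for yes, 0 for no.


Strings: "jpoln", "megbe"
Sorted first:  jlnop
Sorted second: beegm
Differ at position 0: 'j' vs 'b' => not anagrams

0


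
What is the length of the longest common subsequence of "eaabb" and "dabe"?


LCS of "eaabb" and "dabe"
DP table:
           d    a    b    e
      0    0    0    0    0
  e   0    0    0    0    1
  a   0    0    1    1    1
  a   0    0    1    1    1
  b   0    0    1    2    2
  b   0    0    1    2    2
LCS length = dp[5][4] = 2

2


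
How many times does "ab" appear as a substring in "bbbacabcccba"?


Searching for "ab" in "bbbacabcccba"
Scanning each position:
  Position 0: "bb" => no
  Position 1: "bb" => no
  Position 2: "ba" => no
  Position 3: "ac" => no
  Position 4: "ca" => no
  Position 5: "ab" => MATCH
  Position 6: "bc" => no
  Position 7: "cc" => no
  Position 8: "cc" => no
  Position 9: "cb" => no
  Position 10: "ba" => no
Total occurrences: 1

1


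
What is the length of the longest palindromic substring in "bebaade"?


Input: "bebaade"
Checking substrings for palindromes:
  [0:3] "beb" (len 3) => palindrome
  [3:5] "aa" (len 2) => palindrome
Longest palindromic substring: "beb" with length 3

3


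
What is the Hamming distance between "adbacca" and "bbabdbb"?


Comparing "adbacca" and "bbabdbb" position by position:
  Position 0: 'a' vs 'b' => differ
  Position 1: 'd' vs 'b' => differ
  Position 2: 'b' vs 'a' => differ
  Position 3: 'a' vs 'b' => differ
  Position 4: 'c' vs 'd' => differ
  Position 5: 'c' vs 'b' => differ
  Position 6: 'a' vs 'b' => differ
Total differences (Hamming distance): 7

7


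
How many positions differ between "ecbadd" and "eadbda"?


Comparing "ecbadd" and "eadbda" position by position:
  Position 0: 'e' vs 'e' => same
  Position 1: 'c' vs 'a' => DIFFER
  Position 2: 'b' vs 'd' => DIFFER
  Position 3: 'a' vs 'b' => DIFFER
  Position 4: 'd' vs 'd' => same
  Position 5: 'd' vs 'a' => DIFFER
Positions that differ: 4

4


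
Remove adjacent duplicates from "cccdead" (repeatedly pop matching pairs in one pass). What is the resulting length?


Input: cccdead
Stack-based adjacent duplicate removal:
  Read 'c': push. Stack: c
  Read 'c': matches stack top 'c' => pop. Stack: (empty)
  Read 'c': push. Stack: c
  Read 'd': push. Stack: cd
  Read 'e': push. Stack: cde
  Read 'a': push. Stack: cdea
  Read 'd': push. Stack: cdead
Final stack: "cdead" (length 5)

5


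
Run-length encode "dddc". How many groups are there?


Input: dddc
Scanning for consecutive runs:
  Group 1: 'd' x 3 (positions 0-2)
  Group 2: 'c' x 1 (positions 3-3)
Total groups: 2

2


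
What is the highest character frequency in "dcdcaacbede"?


Input: dcdcaacbede
Character counts:
  'a': 2
  'b': 1
  'c': 3
  'd': 3
  'e': 2
Maximum frequency: 3

3


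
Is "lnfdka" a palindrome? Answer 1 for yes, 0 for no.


Input: lnfdka
Reversed: akdfnl
  Compare pos 0 ('l') with pos 5 ('a'): MISMATCH
  Compare pos 1 ('n') with pos 4 ('k'): MISMATCH
  Compare pos 2 ('f') with pos 3 ('d'): MISMATCH
Result: not a palindrome

0


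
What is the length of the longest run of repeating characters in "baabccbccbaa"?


Input: "baabccbccbaa"
Scanning for longest run:
  Position 1 ('a'): new char, reset run to 1
  Position 2 ('a'): continues run of 'a', length=2
  Position 3 ('b'): new char, reset run to 1
  Position 4 ('c'): new char, reset run to 1
  Position 5 ('c'): continues run of 'c', length=2
  Position 6 ('b'): new char, reset run to 1
  Position 7 ('c'): new char, reset run to 1
  Position 8 ('c'): continues run of 'c', length=2
  Position 9 ('b'): new char, reset run to 1
  Position 10 ('a'): new char, reset run to 1
  Position 11 ('a'): continues run of 'a', length=2
Longest run: 'a' with length 2

2


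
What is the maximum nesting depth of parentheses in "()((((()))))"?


Input: "()((((()))))"
Tracking depth:
  Position 0 '(': depth becomes 1
  Position 1 ')': depth becomes 0
  Position 2 '(': depth becomes 1
  Position 3 '(': depth becomes 2
  Position 4 '(': depth becomes 3
  Position 5 '(': depth becomes 4
  Position 6 '(': depth becomes 5
  Position 7 ')': depth becomes 4
  Position 8 ')': depth becomes 3
  Position 9 ')': depth becomes 2
  Position 10 ')': depth becomes 1
  Position 11 ')': depth becomes 0
Maximum depth reached: 5

5


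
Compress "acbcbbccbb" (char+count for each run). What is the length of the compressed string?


Input: acbcbbccbb
Runs:
  'a' x 1 => "a1"
  'c' x 1 => "c1"
  'b' x 1 => "b1"
  'c' x 1 => "c1"
  'b' x 2 => "b2"
  'c' x 2 => "c2"
  'b' x 2 => "b2"
Compressed: "a1c1b1c1b2c2b2"
Compressed length: 14

14


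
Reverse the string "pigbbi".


Input: pigbbi
Reading characters right to left:
  Position 5: 'i'
  Position 4: 'b'
  Position 3: 'b'
  Position 2: 'g'
  Position 1: 'i'
  Position 0: 'p'
Reversed: ibbgip

ibbgip


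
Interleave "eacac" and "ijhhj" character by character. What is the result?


Interleaving "eacac" and "ijhhj":
  Position 0: 'e' from first, 'i' from second => "ei"
  Position 1: 'a' from first, 'j' from second => "aj"
  Position 2: 'c' from first, 'h' from second => "ch"
  Position 3: 'a' from first, 'h' from second => "ah"
  Position 4: 'c' from first, 'j' from second => "cj"
Result: eiajchahcj

eiajchahcj


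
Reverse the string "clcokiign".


Input: clcokiign
Reading characters right to left:
  Position 8: 'n'
  Position 7: 'g'
  Position 6: 'i'
  Position 5: 'i'
  Position 4: 'k'
  Position 3: 'o'
  Position 2: 'c'
  Position 1: 'l'
  Position 0: 'c'
Reversed: ngiikoclc

ngiikoclc


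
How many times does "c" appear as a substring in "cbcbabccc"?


Searching for "c" in "cbcbabccc"
Scanning each position:
  Position 0: "c" => MATCH
  Position 1: "b" => no
  Position 2: "c" => MATCH
  Position 3: "b" => no
  Position 4: "a" => no
  Position 5: "b" => no
  Position 6: "c" => MATCH
  Position 7: "c" => MATCH
  Position 8: "c" => MATCH
Total occurrences: 5

5


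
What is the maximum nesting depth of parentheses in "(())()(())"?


Input: "(())()(())"
Tracking depth:
  Position 0 '(': depth becomes 1
  Position 1 '(': depth becomes 2
  Position 2 ')': depth becomes 1
  Position 3 ')': depth becomes 0
  Position 4 '(': depth becomes 1
  Position 5 ')': depth becomes 0
  Position 6 '(': depth becomes 1
  Position 7 '(': depth becomes 2
  Position 8 ')': depth becomes 1
  Position 9 ')': depth becomes 0
Maximum depth reached: 2

2


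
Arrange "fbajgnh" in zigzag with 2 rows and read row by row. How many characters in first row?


Zigzag "fbajgnh" into 2 rows:
Placing characters:
  'f' => row 0
  'b' => row 1
  'a' => row 0
  'j' => row 1
  'g' => row 0
  'n' => row 1
  'h' => row 0
Rows:
  Row 0: "fagh"
  Row 1: "bjn"
First row length: 4

4


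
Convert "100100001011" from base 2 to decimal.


Input: "100100001011" in base 2
Positional expansion:
  Digit '1' (value 1) x 2^11 = 2048
  Digit '0' (value 0) x 2^10 = 0
  Digit '0' (value 0) x 2^9 = 0
  Digit '1' (value 1) x 2^8 = 256
  Digit '0' (value 0) x 2^7 = 0
  Digit '0' (value 0) x 2^6 = 0
  Digit '0' (value 0) x 2^5 = 0
  Digit '0' (value 0) x 2^4 = 0
  Digit '1' (value 1) x 2^3 = 8
  Digit '0' (value 0) x 2^2 = 0
  Digit '1' (value 1) x 2^1 = 2
  Digit '1' (value 1) x 2^0 = 1
Sum = 2315

2315


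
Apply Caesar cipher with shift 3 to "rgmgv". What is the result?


Caesar cipher: shift "rgmgv" by 3
  'r' (pos 17) + 3 = pos 20 = 'u'
  'g' (pos 6) + 3 = pos 9 = 'j'
  'm' (pos 12) + 3 = pos 15 = 'p'
  'g' (pos 6) + 3 = pos 9 = 'j'
  'v' (pos 21) + 3 = pos 24 = 'y'
Result: ujpjy

ujpjy


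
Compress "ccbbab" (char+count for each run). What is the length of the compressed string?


Input: ccbbab
Runs:
  'c' x 2 => "c2"
  'b' x 2 => "b2"
  'a' x 1 => "a1"
  'b' x 1 => "b1"
Compressed: "c2b2a1b1"
Compressed length: 8

8


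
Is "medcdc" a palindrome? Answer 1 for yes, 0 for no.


Input: medcdc
Reversed: cdcdem
  Compare pos 0 ('m') with pos 5 ('c'): MISMATCH
  Compare pos 1 ('e') with pos 4 ('d'): MISMATCH
  Compare pos 2 ('d') with pos 3 ('c'): MISMATCH
Result: not a palindrome

0


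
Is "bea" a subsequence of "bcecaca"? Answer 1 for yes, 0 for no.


Check if "bea" is a subsequence of "bcecaca"
Greedy scan:
  Position 0 ('b'): matches sub[0] = 'b'
  Position 1 ('c'): no match needed
  Position 2 ('e'): matches sub[1] = 'e'
  Position 3 ('c'): no match needed
  Position 4 ('a'): matches sub[2] = 'a'
  Position 5 ('c'): no match needed
  Position 6 ('a'): no match needed
All 3 characters matched => is a subsequence

1


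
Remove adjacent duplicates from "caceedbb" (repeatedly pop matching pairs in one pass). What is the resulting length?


Input: caceedbb
Stack-based adjacent duplicate removal:
  Read 'c': push. Stack: c
  Read 'a': push. Stack: ca
  Read 'c': push. Stack: cac
  Read 'e': push. Stack: cace
  Read 'e': matches stack top 'e' => pop. Stack: cac
  Read 'd': push. Stack: cacd
  Read 'b': push. Stack: cacdb
  Read 'b': matches stack top 'b' => pop. Stack: cacd
Final stack: "cacd" (length 4)

4


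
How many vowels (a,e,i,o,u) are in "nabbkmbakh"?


Input: nabbkmbakh
Checking each character:
  'n' at position 0: consonant
  'a' at position 1: vowel (running total: 1)
  'b' at position 2: consonant
  'b' at position 3: consonant
  'k' at position 4: consonant
  'm' at position 5: consonant
  'b' at position 6: consonant
  'a' at position 7: vowel (running total: 2)
  'k' at position 8: consonant
  'h' at position 9: consonant
Total vowels: 2

2


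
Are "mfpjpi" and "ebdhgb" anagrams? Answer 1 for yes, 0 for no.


Strings: "mfpjpi", "ebdhgb"
Sorted first:  fijmpp
Sorted second: bbdegh
Differ at position 0: 'f' vs 'b' => not anagrams

0


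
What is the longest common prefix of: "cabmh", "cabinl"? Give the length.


Words: cabmh, cabinl
  Position 0: all 'c' => match
  Position 1: all 'a' => match
  Position 2: all 'b' => match
  Position 3: ('m', 'i') => mismatch, stop
LCP = "cab" (length 3)

3


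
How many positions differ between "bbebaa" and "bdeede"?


Comparing "bbebaa" and "bdeede" position by position:
  Position 0: 'b' vs 'b' => same
  Position 1: 'b' vs 'd' => DIFFER
  Position 2: 'e' vs 'e' => same
  Position 3: 'b' vs 'e' => DIFFER
  Position 4: 'a' vs 'd' => DIFFER
  Position 5: 'a' vs 'e' => DIFFER
Positions that differ: 4

4


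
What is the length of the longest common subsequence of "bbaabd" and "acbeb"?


LCS of "bbaabd" and "acbeb"
DP table:
           a    c    b    e    b
      0    0    0    0    0    0
  b   0    0    0    1    1    1
  b   0    0    0    1    1    2
  a   0    1    1    1    1    2
  a   0    1    1    1    1    2
  b   0    1    1    2    2    2
  d   0    1    1    2    2    2
LCS length = dp[6][5] = 2

2


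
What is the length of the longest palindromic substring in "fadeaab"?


Input: "fadeaab"
Checking substrings for palindromes:
  [4:6] "aa" (len 2) => palindrome
Longest palindromic substring: "aa" with length 2

2


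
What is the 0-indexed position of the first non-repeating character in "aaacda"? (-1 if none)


Input: aaacda
Character frequencies:
  'a': 4
  'c': 1
  'd': 1
Scanning left to right for freq == 1:
  Position 0 ('a'): freq=4, skip
  Position 1 ('a'): freq=4, skip
  Position 2 ('a'): freq=4, skip
  Position 3 ('c'): unique! => answer = 3

3


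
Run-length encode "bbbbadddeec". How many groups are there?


Input: bbbbadddeec
Scanning for consecutive runs:
  Group 1: 'b' x 4 (positions 0-3)
  Group 2: 'a' x 1 (positions 4-4)
  Group 3: 'd' x 3 (positions 5-7)
  Group 4: 'e' x 2 (positions 8-9)
  Group 5: 'c' x 1 (positions 10-10)
Total groups: 5

5


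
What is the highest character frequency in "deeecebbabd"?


Input: deeecebbabd
Character counts:
  'a': 1
  'b': 3
  'c': 1
  'd': 2
  'e': 4
Maximum frequency: 4

4


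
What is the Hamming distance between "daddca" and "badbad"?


Comparing "daddca" and "badbad" position by position:
  Position 0: 'd' vs 'b' => differ
  Position 1: 'a' vs 'a' => same
  Position 2: 'd' vs 'd' => same
  Position 3: 'd' vs 'b' => differ
  Position 4: 'c' vs 'a' => differ
  Position 5: 'a' vs 'd' => differ
Total differences (Hamming distance): 4

4


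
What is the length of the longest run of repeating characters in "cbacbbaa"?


Input: "cbacbbaa"
Scanning for longest run:
  Position 1 ('b'): new char, reset run to 1
  Position 2 ('a'): new char, reset run to 1
  Position 3 ('c'): new char, reset run to 1
  Position 4 ('b'): new char, reset run to 1
  Position 5 ('b'): continues run of 'b', length=2
  Position 6 ('a'): new char, reset run to 1
  Position 7 ('a'): continues run of 'a', length=2
Longest run: 'b' with length 2

2


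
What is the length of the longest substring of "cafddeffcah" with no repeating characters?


Input: "cafddeffcah"
Sliding window (track last position of each char):
  Position 0 ('c'): window [0,0] length 1 -- new best
  Position 1 ('a'): window [0,1] length 2 -- new best
  Position 2 ('f'): window [0,2] length 3 -- new best
  Position 3 ('d'): window [0,3] length 4 -- new best
  Position 4 ('d'): repeat (last at 3), move window start to 4
  Position 4 ('d'): window [4,4] length 1
  Position 5 ('e'): window [4,5] length 2
  Position 6 ('f'): window [4,6] length 3
  Position 7 ('f'): repeat (last at 6), move window start to 7
  Position 7 ('f'): window [7,7] length 1
  Position 8 ('c'): window [7,8] length 2
  Position 9 ('a'): window [7,9] length 3
  Position 10 ('h'): window [7,10] length 4
Longest substring with no repeats: "cafd" with length 4

4


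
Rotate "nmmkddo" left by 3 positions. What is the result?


Input: "nmmkddo", rotate left by 3
First 3 characters: "nmm"
Remaining characters: "kddo"
Concatenate remaining + first: "kddo" + "nmm" = "kddonmm"

kddonmm


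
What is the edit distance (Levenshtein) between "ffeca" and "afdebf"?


Computing edit distance: "ffeca" -> "afdebf"
DP table:
           a    f    d    e    b    f
      0    1    2    3    4    5    6
  f   1    1    1    2    3    4    5
  f   2    2    1    2    3    4    4
  e   3    3    2    2    2    3    4
  c   4    4    3    3    3    3    4
  a   5    4    4    4    4    4    4
Edit distance = dp[5][6] = 4

4


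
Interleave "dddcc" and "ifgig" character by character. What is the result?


Interleaving "dddcc" and "ifgig":
  Position 0: 'd' from first, 'i' from second => "di"
  Position 1: 'd' from first, 'f' from second => "df"
  Position 2: 'd' from first, 'g' from second => "dg"
  Position 3: 'c' from first, 'i' from second => "ci"
  Position 4: 'c' from first, 'g' from second => "cg"
Result: didfdgcicg

didfdgcicg


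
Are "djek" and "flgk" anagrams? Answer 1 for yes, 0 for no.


Strings: "djek", "flgk"
Sorted first:  dejk
Sorted second: fgkl
Differ at position 0: 'd' vs 'f' => not anagrams

0


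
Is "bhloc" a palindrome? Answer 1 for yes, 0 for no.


Input: bhloc
Reversed: colhb
  Compare pos 0 ('b') with pos 4 ('c'): MISMATCH
  Compare pos 1 ('h') with pos 3 ('o'): MISMATCH
Result: not a palindrome

0


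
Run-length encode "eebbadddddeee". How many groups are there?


Input: eebbadddddeee
Scanning for consecutive runs:
  Group 1: 'e' x 2 (positions 0-1)
  Group 2: 'b' x 2 (positions 2-3)
  Group 3: 'a' x 1 (positions 4-4)
  Group 4: 'd' x 5 (positions 5-9)
  Group 5: 'e' x 3 (positions 10-12)
Total groups: 5

5


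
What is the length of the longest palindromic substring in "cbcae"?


Input: "cbcae"
Checking substrings for palindromes:
  [0:3] "cbc" (len 3) => palindrome
Longest palindromic substring: "cbc" with length 3

3


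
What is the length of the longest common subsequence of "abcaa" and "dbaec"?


LCS of "abcaa" and "dbaec"
DP table:
           d    b    a    e    c
      0    0    0    0    0    0
  a   0    0    0    1    1    1
  b   0    0    1    1    1    1
  c   0    0    1    1    1    2
  a   0    0    1    2    2    2
  a   0    0    1    2    2    2
LCS length = dp[5][5] = 2

2


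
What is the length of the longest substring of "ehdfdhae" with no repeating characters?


Input: "ehdfdhae"
Sliding window (track last position of each char):
  Position 0 ('e'): window [0,0] length 1 -- new best
  Position 1 ('h'): window [0,1] length 2 -- new best
  Position 2 ('d'): window [0,2] length 3 -- new best
  Position 3 ('f'): window [0,3] length 4 -- new best
  Position 4 ('d'): repeat (last at 2), move window start to 3
  Position 4 ('d'): window [3,4] length 2
  Position 5 ('h'): window [3,5] length 3
  Position 6 ('a'): window [3,6] length 4
  Position 7 ('e'): window [3,7] length 5 -- new best
Longest substring with no repeats: "fdhae" with length 5

5


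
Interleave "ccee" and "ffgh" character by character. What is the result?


Interleaving "ccee" and "ffgh":
  Position 0: 'c' from first, 'f' from second => "cf"
  Position 1: 'c' from first, 'f' from second => "cf"
  Position 2: 'e' from first, 'g' from second => "eg"
  Position 3: 'e' from first, 'h' from second => "eh"
Result: cfcfegeh

cfcfegeh


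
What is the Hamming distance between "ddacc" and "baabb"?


Comparing "ddacc" and "baabb" position by position:
  Position 0: 'd' vs 'b' => differ
  Position 1: 'd' vs 'a' => differ
  Position 2: 'a' vs 'a' => same
  Position 3: 'c' vs 'b' => differ
  Position 4: 'c' vs 'b' => differ
Total differences (Hamming distance): 4

4


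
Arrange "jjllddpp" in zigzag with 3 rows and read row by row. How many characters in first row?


Zigzag "jjllddpp" into 3 rows:
Placing characters:
  'j' => row 0
  'j' => row 1
  'l' => row 2
  'l' => row 1
  'd' => row 0
  'd' => row 1
  'p' => row 2
  'p' => row 1
Rows:
  Row 0: "jd"
  Row 1: "jldp"
  Row 2: "lp"
First row length: 2

2


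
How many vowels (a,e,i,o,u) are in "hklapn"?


Input: hklapn
Checking each character:
  'h' at position 0: consonant
  'k' at position 1: consonant
  'l' at position 2: consonant
  'a' at position 3: vowel (running total: 1)
  'p' at position 4: consonant
  'n' at position 5: consonant
Total vowels: 1

1


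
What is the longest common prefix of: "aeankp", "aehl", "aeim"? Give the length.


Words: aeankp, aehl, aeim
  Position 0: all 'a' => match
  Position 1: all 'e' => match
  Position 2: ('a', 'h', 'i') => mismatch, stop
LCP = "ae" (length 2)

2


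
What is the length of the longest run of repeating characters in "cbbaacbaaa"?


Input: "cbbaacbaaa"
Scanning for longest run:
  Position 1 ('b'): new char, reset run to 1
  Position 2 ('b'): continues run of 'b', length=2
  Position 3 ('a'): new char, reset run to 1
  Position 4 ('a'): continues run of 'a', length=2
  Position 5 ('c'): new char, reset run to 1
  Position 6 ('b'): new char, reset run to 1
  Position 7 ('a'): new char, reset run to 1
  Position 8 ('a'): continues run of 'a', length=2
  Position 9 ('a'): continues run of 'a', length=3
Longest run: 'a' with length 3

3


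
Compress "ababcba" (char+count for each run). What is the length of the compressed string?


Input: ababcba
Runs:
  'a' x 1 => "a1"
  'b' x 1 => "b1"
  'a' x 1 => "a1"
  'b' x 1 => "b1"
  'c' x 1 => "c1"
  'b' x 1 => "b1"
  'a' x 1 => "a1"
Compressed: "a1b1a1b1c1b1a1"
Compressed length: 14

14


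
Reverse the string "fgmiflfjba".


Input: fgmiflfjba
Reading characters right to left:
  Position 9: 'a'
  Position 8: 'b'
  Position 7: 'j'
  Position 6: 'f'
  Position 5: 'l'
  Position 4: 'f'
  Position 3: 'i'
  Position 2: 'm'
  Position 1: 'g'
  Position 0: 'f'
Reversed: abjflfimgf

abjflfimgf


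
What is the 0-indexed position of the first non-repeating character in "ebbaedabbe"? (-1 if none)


Input: ebbaedabbe
Character frequencies:
  'a': 2
  'b': 4
  'd': 1
  'e': 3
Scanning left to right for freq == 1:
  Position 0 ('e'): freq=3, skip
  Position 1 ('b'): freq=4, skip
  Position 2 ('b'): freq=4, skip
  Position 3 ('a'): freq=2, skip
  Position 4 ('e'): freq=3, skip
  Position 5 ('d'): unique! => answer = 5

5


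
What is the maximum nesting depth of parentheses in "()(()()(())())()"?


Input: "()(()()(())())()"
Tracking depth:
  Position 0 '(': depth becomes 1
  Position 1 ')': depth becomes 0
  Position 2 '(': depth becomes 1
  Position 3 '(': depth becomes 2
  Position 4 ')': depth becomes 1
  Position 5 '(': depth becomes 2
  Position 6 ')': depth becomes 1
  Position 7 '(': depth becomes 2
  Position 8 '(': depth becomes 3
  Position 9 ')': depth becomes 2
  Position 10 ')': depth becomes 1
  Position 11 '(': depth becomes 2
  Position 12 ')': depth becomes 1
  Position 13 ')': depth becomes 0
  Position 14 '(': depth becomes 1
  Position 15 ')': depth becomes 0
Maximum depth reached: 3

3
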